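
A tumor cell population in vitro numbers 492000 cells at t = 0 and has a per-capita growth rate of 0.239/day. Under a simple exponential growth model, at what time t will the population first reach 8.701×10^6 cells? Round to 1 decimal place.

12.0 days

Set N₀·e^(rt) = 8.701×10^6: e^(0.239·t) = 8.701×10^6/492000 = 17.685.
0.239·t = ln(17.685) = 2.8727, so t = 2.8727/0.239 = 12.02.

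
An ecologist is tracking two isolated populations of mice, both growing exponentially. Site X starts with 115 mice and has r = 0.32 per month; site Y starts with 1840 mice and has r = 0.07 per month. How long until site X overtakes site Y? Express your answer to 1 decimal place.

Set 115·e^(0.32t) = 1840·e^(0.07t).
e^((0.32 − 0.07)t) = 1840/115 → e^(0.25·t) = 16.
0.25·t = ln(16) = 2.7726, so t = 2.7726/0.25 = 11.09.

11.1 months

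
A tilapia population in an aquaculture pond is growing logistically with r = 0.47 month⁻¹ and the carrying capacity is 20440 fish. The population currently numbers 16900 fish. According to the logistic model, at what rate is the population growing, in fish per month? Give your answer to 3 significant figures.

dN/dt = rN(1 − N/K) = 0.47 × 16900 × (1 − 16900/20440).
1 − 16900/20440 = 0.17319; dN/dt = 0.47 × 16900 × 0.17319 = 1375.6.

1380 fish per month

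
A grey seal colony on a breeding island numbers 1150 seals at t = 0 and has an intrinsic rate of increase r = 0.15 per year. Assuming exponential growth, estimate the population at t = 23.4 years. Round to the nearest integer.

N(t) = N₀·e^(rt) = 1150 × e^(0.15×23.4) = 1150 × e^3.51.
e^3.51 ≈ 33.448, so N ≈ 1150 × 33.448 = 38465.5.

38466 seals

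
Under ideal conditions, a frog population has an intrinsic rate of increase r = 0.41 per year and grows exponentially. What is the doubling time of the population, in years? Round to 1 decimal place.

1.7 years

Doubling time t_d = ln(2)/r = 0.6931/0.41 = 1.6906.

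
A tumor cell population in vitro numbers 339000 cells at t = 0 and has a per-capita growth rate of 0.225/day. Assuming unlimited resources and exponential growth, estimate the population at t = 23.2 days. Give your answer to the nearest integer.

N(t) = N₀·e^(rt) = 339000 × e^(0.225×23.2) = 339000 × e^5.22.
e^5.22 ≈ 184.93, so N ≈ 339000 × 184.93 = 6.269269×10^7.

62692688 cells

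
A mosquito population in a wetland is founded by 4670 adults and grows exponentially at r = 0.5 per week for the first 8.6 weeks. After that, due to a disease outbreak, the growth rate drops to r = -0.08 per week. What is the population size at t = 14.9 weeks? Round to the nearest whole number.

207921 adults

Phase 1: N(8.6) = 4670·e^(0.5×8.6) = 4670·e^4.3 = 344178.
Phase 2 runs for 14.9 − 8.6 = 6.3 weeks at r = -0.08.
N(14.9) = 344178·e^(-0.08×6.3) = 344178·e^-0.504 = 207921.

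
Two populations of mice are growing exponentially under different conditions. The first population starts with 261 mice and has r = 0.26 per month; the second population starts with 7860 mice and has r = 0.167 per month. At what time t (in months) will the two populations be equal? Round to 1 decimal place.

Set 261·e^(0.26t) = 7860·e^(0.167t).
e^((0.26 − 0.167)t) = 7860/261 → e^(0.093·t) = 30.115.
0.093·t = ln(30.115) = 3.405, so t = 3.405/0.093 = 36.613.

36.6 months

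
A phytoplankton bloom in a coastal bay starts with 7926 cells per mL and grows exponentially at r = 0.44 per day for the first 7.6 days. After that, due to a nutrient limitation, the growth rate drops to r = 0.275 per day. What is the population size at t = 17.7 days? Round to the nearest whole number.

Phase 1: N(7.6) = 7926·e^(0.44×7.6) = 7926·e^3.344 = 224561.
Phase 2 runs for 17.7 − 7.6 = 10.1 days at r = 0.275.
N(17.7) = 224561·e^(0.275×10.1) = 224561·e^2.778 = 3.61067×10^6.

3610670 cells per mL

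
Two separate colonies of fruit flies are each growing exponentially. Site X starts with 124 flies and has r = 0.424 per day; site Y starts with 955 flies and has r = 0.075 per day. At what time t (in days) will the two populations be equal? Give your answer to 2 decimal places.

Set 124·e^(0.424t) = 955·e^(0.075t).
e^((0.424 − 0.075)t) = 955/124 → e^(0.349·t) = 7.7016.
0.349·t = ln(7.7016) = 2.0414, so t = 2.0414/0.349 = 5.8494.

5.85 days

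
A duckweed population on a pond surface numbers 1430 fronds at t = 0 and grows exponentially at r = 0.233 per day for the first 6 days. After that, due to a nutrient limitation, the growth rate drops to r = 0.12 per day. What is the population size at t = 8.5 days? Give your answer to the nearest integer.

Phase 1: N(6) = 1430·e^(0.233×6) = 1430·e^1.398 = 5787.35.
Phase 2 runs for 8.5 − 6 = 2.5 days at r = 0.12.
N(8.5) = 5787.35·e^(0.12×2.5) = 5787.35·e^0.3 = 7812.1.

7812 fronds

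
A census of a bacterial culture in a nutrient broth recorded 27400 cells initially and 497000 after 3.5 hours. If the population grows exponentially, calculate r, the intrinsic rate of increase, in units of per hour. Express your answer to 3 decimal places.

From N(t) = N₀·e^(rt): e^(r·3.5) = 497000/27400 = 18.139.
r·3.5 = ln(18.139) = 2.898, so r = 2.898/3.5 = 0.82801.

0.828 per hour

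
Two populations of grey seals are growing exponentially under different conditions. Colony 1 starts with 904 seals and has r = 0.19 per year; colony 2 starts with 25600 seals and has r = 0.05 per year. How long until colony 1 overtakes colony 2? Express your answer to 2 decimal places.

23.88 years

Set 904·e^(0.19t) = 25600·e^(0.05t).
e^((0.19 − 0.05)t) = 25600/904 → e^(0.14·t) = 28.319.
0.14·t = ln(28.319) = 3.3435, so t = 3.3435/0.14 = 23.882.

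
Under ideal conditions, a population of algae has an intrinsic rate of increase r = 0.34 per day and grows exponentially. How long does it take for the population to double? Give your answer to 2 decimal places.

2.04 days

Doubling time t_d = ln(2)/r = 0.6931/0.34 = 2.0387.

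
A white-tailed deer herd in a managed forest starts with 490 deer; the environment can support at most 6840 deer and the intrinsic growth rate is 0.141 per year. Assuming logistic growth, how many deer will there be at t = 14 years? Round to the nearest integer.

2443 deer

A = (K − N₀)/N₀ = (6840 − 490)/490 = 12.959.
N(t) = K/(1 + A·e^(−rt)) = 6840/(1 + 12.959×e^(−0.141×14)).
e^(−1.974) = 0.1389; denominator = 1 + 12.959×0.1389 = 2.8.
N = 6840/2.8 = 2442.83.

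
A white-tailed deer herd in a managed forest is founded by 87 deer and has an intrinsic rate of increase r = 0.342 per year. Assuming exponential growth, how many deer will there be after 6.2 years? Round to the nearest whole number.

N(t) = N₀·e^(rt) = 87 × e^(0.342×6.2) = 87 × e^2.12.
e^2.12 ≈ 8.3345, so N ≈ 87 × 8.3345 = 725.099.

725 deer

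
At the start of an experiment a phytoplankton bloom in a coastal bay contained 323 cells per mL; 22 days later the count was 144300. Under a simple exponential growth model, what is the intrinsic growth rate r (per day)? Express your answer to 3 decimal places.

0.277 per day

From N(t) = N₀·e^(rt): e^(r·22) = 144300/323 = 446.75.
r·22 = ln(446.75) = 6.102, so r = 6.102/22 = 0.27736.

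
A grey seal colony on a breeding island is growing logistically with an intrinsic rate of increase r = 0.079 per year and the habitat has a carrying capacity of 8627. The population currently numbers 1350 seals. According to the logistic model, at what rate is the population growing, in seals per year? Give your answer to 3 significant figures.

90.0 seals per year

dN/dt = rN(1 − N/K) = 0.079 × 1350 × (1 − 1350/8627).
1 − 1350/8627 = 0.84351; dN/dt = 0.079 × 1350 × 0.84351 = 89.961.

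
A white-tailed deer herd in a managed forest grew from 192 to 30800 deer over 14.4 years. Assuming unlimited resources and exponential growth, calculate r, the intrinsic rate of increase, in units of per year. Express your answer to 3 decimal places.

From N(t) = N₀·e^(rt): e^(r·14.4) = 30800/192 = 160.42.
r·14.4 = ln(160.42) = 5.0778, so r = 5.0778/14.4 = 0.35262.

0.353 per year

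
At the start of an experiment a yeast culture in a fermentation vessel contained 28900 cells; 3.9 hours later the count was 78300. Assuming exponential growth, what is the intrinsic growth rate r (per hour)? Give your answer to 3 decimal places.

From N(t) = N₀·e^(rt): e^(r·3.9) = 78300/28900 = 2.7093.
r·3.9 = ln(2.7093) = 0.99671, so r = 0.99671/3.9 = 0.25557.

0.256 per hour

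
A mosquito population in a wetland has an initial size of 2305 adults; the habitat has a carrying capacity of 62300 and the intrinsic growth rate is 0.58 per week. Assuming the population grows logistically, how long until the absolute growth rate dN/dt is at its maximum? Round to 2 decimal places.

Logistic growth is fastest at N = K/2 = 31150.
A = (K − N₀)/N₀ = 26.028. Set K/(1 + A·e^(−rt)) = K/2 → A·e^(−rt) = 1.
e^(−0.58t) = 1/26.028 = 0.0384199, so t = ln(26.028)/0.58 = 3.2592/0.58 = 5.6193.

5.62 weeks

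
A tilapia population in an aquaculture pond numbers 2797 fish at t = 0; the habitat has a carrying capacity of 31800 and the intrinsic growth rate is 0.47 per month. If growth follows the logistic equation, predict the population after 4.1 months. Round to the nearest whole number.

12671 fish

A = (K − N₀)/N₀ = (31800 − 2797)/2797 = 10.369.
N(t) = K/(1 + A·e^(−rt)) = 31800/(1 + 10.369×e^(−0.47×4.1)).
e^(−1.927) = 0.14558; denominator = 1 + 10.369×0.14558 = 2.5096.
N = 31800/2.5096 = 12671.3.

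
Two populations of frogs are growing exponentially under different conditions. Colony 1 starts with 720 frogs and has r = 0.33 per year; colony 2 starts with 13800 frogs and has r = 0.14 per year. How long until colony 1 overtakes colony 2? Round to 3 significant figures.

15.5 years

Set 720·e^(0.33t) = 13800·e^(0.14t).
e^((0.33 − 0.14)t) = 13800/720 → e^(0.19·t) = 19.167.
0.19·t = ln(19.167) = 2.9532, so t = 2.9532/0.19 = 15.543.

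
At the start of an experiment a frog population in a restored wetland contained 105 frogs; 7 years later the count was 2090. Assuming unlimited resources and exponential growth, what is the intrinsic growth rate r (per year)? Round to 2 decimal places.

From N(t) = N₀·e^(rt): e^(r·7) = 2090/105 = 19.905.
r·7 = ln(19.905) = 2.991, so r = 2.991/7 = 0.42728.

0.43 per year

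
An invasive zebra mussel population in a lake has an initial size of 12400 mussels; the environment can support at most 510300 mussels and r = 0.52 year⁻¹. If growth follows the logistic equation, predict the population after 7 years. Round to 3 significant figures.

248000 mussels

A = (K − N₀)/N₀ = (510300 − 12400)/12400 = 40.153.
N(t) = K/(1 + A·e^(−rt)) = 510300/(1 + 40.153×e^(−0.52×7)).
e^(−3.64) = 0.026252; denominator = 1 + 40.153×0.026252 = 2.0541.
N = 510300/2.0541 = 248428.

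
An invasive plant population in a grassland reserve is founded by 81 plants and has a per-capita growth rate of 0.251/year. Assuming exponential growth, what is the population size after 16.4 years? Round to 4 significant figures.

4968 plants

N(t) = N₀·e^(rt) = 81 × e^(0.251×16.4) = 81 × e^4.116.
e^4.116 ≈ 61.338, so N ≈ 81 × 61.338 = 4968.38.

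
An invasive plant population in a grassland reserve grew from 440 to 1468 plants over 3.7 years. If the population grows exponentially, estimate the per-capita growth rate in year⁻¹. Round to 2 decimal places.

From N(t) = N₀·e^(rt): e^(r·3.7) = 1468/440 = 3.3364.
r·3.7 = ln(3.3364) = 1.2049, so r = 1.2049/3.7 = 0.32564.

0.33 per year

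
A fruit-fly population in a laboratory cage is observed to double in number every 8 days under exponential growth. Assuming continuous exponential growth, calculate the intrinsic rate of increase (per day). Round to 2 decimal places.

r = ln(2)/t_d = 0.6931/8 = 0.086643.

0.09 per day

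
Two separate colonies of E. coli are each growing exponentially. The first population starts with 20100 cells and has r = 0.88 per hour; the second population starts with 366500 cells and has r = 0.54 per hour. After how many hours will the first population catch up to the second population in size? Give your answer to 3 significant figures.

8.54 hours

Set 20100·e^(0.88t) = 366500·e^(0.54t).
e^((0.88 − 0.54)t) = 366500/20100 → e^(0.34·t) = 18.234.
0.34·t = ln(18.234) = 2.9033, so t = 2.9033/0.34 = 8.5391.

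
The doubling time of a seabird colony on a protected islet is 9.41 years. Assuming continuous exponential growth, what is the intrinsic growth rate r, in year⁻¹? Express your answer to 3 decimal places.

0.074 per year

r = ln(2)/t_d = 0.6931/9.41 = 0.073661.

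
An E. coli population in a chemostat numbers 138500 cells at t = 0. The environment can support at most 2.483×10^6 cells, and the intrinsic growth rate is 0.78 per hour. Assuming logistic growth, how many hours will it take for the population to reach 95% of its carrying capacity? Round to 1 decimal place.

A = (K − N₀)/N₀ = (2.483×10^6 − 138500)/138500 = 16.928.
Solve 2.483×10^6/(1 + 16.928·e^(−0.78t)) = 2.35885×10^6: 1 + 16.928·e^(−0.78t) = 1.0526, so e^(−0.78t) = 0.00310918.
−0.78·t = ln(0.00310918) = -5.7734, so t = 5.7734/0.78 = 7.4018.

7.4 hours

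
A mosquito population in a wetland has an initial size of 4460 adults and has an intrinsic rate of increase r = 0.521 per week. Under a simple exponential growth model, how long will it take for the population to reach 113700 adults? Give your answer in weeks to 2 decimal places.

6.22 weeks

Set N₀·e^(rt) = 113700: e^(0.521·t) = 113700/4460 = 25.493.
0.521·t = ln(25.493) = 3.2384, so t = 3.2384/0.521 = 6.2158.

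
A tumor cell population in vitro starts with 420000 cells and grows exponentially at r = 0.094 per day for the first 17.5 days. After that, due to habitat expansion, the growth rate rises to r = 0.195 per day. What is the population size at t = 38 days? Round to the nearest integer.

118510247 cells

Phase 1: N(17.5) = 420000·e^(0.094×17.5) = 420000·e^1.645 = 2.176024×10^6.
Phase 2 runs for 38 − 17.5 = 20.5 days at r = 0.195.
N(38) = 2.176024×10^6·e^(0.195×20.5) = 2.176024×10^6·e^3.998 = 1.185102×10^8.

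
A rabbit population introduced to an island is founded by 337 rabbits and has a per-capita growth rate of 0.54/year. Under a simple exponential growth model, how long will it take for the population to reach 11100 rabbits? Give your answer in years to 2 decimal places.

Set N₀·e^(rt) = 11100: e^(0.54·t) = 11100/337 = 32.938.
0.54·t = ln(32.938) = 3.4946, so t = 3.4946/0.54 = 6.4715.

6.47 years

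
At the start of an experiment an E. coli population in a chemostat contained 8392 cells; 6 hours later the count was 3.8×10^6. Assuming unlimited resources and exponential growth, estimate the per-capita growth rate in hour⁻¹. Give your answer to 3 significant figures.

1.02 per hour

From N(t) = N₀·e^(rt): e^(r·6) = 3.8×10^6/8392 = 452.81.
r·6 = ln(452.81) = 6.1155, so r = 6.1155/6 = 1.0192.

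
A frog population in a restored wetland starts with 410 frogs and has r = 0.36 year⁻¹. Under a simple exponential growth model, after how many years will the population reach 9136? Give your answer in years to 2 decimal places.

8.62 years

Set N₀·e^(rt) = 9136: e^(0.36·t) = 9136/410 = 22.283.
0.36·t = ln(22.283) = 3.1038, so t = 3.1038/0.36 = 8.6217.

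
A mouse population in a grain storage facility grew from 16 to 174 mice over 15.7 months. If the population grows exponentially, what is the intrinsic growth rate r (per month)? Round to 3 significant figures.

From N(t) = N₀·e^(rt): e^(r·15.7) = 174/16 = 10.875.
r·15.7 = ln(10.875) = 2.3865, so r = 2.3865/15.7 = 0.152.

0.152 per month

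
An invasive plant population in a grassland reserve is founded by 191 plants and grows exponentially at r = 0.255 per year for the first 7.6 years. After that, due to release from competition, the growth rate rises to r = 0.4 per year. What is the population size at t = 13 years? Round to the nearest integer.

11502 plants

Phase 1: N(7.6) = 191·e^(0.255×7.6) = 191·e^1.938 = 1326.47.
Phase 2 runs for 13 − 7.6 = 5.4 years at r = 0.4.
N(13) = 1326.47·e^(0.4×5.4) = 1326.47·e^2.16 = 11502.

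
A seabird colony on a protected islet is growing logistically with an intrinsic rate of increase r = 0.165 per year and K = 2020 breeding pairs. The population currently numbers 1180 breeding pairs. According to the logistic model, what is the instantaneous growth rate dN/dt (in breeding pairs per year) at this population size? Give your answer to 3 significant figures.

dN/dt = rN(1 − N/K) = 0.165 × 1180 × (1 − 1180/2020).
1 − 1180/2020 = 0.41584; dN/dt = 0.165 × 1180 × 0.41584 = 80.964.

81.0 breeding pairs per year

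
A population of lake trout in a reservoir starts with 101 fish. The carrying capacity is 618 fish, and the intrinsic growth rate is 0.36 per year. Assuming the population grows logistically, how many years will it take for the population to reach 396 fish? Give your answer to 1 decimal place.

A = (K − N₀)/N₀ = (618 − 101)/101 = 5.1188.
Solve 618/(1 + 5.1188·e^(−0.36t)) = 396: 1 + 5.1188·e^(−0.36t) = 1.5606, so e^(−0.36t) = 0.109519.
−0.36·t = ln(0.109519) = -2.2117, so t = 2.2117/0.36 = 6.1435.

6.1 years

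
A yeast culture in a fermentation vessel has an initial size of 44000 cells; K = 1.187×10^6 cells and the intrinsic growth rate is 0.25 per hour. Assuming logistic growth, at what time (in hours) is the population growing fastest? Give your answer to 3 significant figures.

Logistic growth is fastest at N = K/2 = 593500.
A = (K − N₀)/N₀ = 25.977. Set K/(1 + A·e^(−rt)) = K/2 → A·e^(−rt) = 1.
e^(−0.25t) = 1/25.977 = 0.0384952, so t = ln(25.977)/0.25 = 3.2572/0.25 = 13.029.

13.0 hours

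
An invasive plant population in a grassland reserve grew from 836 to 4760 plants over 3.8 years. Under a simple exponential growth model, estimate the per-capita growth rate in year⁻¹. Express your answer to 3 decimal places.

0.458 per year

From N(t) = N₀·e^(rt): e^(r·3.8) = 4760/836 = 5.6938.
r·3.8 = ln(5.6938) = 1.7394, so r = 1.7394/3.8 = 0.45773.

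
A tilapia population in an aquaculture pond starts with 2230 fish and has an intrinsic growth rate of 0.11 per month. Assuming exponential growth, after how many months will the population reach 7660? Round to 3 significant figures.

Set N₀·e^(rt) = 7660: e^(0.11·t) = 7660/2230 = 3.435.
0.11·t = ln(3.435) = 1.234, so t = 1.234/0.11 = 11.218.

11.2 months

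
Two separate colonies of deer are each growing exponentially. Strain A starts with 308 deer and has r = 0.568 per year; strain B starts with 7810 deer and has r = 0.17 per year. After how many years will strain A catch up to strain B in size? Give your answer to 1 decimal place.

Set 308·e^(0.568t) = 7810·e^(0.17t).
e^((0.568 − 0.17)t) = 7810/308 → e^(0.398·t) = 25.357.
0.398·t = ln(25.357) = 3.2331, so t = 3.2331/0.398 = 8.1233.

8.1 years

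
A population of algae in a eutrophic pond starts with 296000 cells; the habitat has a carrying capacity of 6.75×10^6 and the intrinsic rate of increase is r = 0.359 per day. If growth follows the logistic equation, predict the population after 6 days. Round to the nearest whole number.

1912350 cells

A = (K − N₀)/N₀ = (6.75×10^6 − 296000)/296000 = 21.804.
N(t) = K/(1 + A·e^(−rt)) = 6.75×10^6/(1 + 21.804×e^(−0.359×6)).
e^(−2.154) = 0.11602; denominator = 1 + 21.804×0.11602 = 3.5297.
N = 6.75×10^6/3.5297 = 1.91235×10^6.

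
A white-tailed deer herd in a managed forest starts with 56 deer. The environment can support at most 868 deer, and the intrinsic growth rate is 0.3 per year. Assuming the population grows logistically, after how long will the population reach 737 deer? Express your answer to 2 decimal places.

14.67 years

A = (K − N₀)/N₀ = (868 − 56)/56 = 14.5.
Solve 868/(1 + 14.5·e^(−0.3t)) = 737: 1 + 14.5·e^(−0.3t) = 1.1777, so e^(−0.3t) = 0.0122585.
−0.3·t = ln(0.0122585) = -4.4015, so t = 4.4015/0.3 = 14.672.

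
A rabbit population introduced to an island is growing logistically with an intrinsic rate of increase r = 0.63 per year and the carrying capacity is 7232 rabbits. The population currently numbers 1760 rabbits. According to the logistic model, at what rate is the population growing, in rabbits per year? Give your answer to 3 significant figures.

839 rabbits per year

dN/dt = rN(1 − N/K) = 0.63 × 1760 × (1 − 1760/7232).
1 − 1760/7232 = 0.75664; dN/dt = 0.63 × 1760 × 0.75664 = 838.96.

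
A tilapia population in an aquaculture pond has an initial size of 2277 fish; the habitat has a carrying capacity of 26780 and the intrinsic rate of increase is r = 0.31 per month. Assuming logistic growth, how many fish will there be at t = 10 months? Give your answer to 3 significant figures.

A = (K − N₀)/N₀ = (26780 − 2277)/2277 = 10.761.
N(t) = K/(1 + A·e^(−rt)) = 26780/(1 + 10.761×e^(−0.31×10)).
e^(−3.1) = 0.045049; denominator = 1 + 10.761×0.045049 = 1.4848.
N = 26780/1.4848 = 18036.4.

18000 fish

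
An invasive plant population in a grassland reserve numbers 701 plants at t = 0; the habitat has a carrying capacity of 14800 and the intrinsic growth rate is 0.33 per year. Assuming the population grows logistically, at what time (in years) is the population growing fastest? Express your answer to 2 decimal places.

9.10 years

Logistic growth is fastest at N = K/2 = 7400.
A = (K − N₀)/N₀ = 20.113. Set K/(1 + A·e^(−rt)) = K/2 → A·e^(−rt) = 1.
e^(−0.33t) = 1/20.113 = 0.0497198, so t = ln(20.113)/0.33 = 3.0014/0.33 = 9.095.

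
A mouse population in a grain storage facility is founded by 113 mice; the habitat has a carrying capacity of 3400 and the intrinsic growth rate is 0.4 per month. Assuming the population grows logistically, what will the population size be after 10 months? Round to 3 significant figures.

A = (K − N₀)/N₀ = (3400 − 113)/113 = 29.088.
N(t) = K/(1 + A·e^(−rt)) = 3400/(1 + 29.088×e^(−0.4×10)).
e^(−4) = 0.018316; denominator = 1 + 29.088×0.018316 = 1.5328.
N = 3400/1.5328 = 2218.2.

2220 mice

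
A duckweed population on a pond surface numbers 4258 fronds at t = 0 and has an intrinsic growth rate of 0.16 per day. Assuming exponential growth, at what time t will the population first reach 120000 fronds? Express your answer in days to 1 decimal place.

Set N₀·e^(rt) = 120000: e^(0.16·t) = 120000/4258 = 28.182.
0.16·t = ln(28.182) = 3.3387, so t = 3.3387/0.16 = 20.867.

20.9 days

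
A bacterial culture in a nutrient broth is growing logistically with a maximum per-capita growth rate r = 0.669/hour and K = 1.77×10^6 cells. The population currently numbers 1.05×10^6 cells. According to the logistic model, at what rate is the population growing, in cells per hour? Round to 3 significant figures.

286000 cells per hour

dN/dt = rN(1 − N/K) = 0.669 × 1.05×10^6 × (1 − 1.05×10^6/1.77×10^6).
1 − 1.05×10^6/1.77×10^6 = 0.40678; dN/dt = 0.669 × 1.05×10^6 × 0.40678 = 2.85742×10^5.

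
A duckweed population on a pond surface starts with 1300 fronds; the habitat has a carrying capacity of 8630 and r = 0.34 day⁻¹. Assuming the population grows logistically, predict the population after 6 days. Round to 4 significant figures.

4979 fronds

A = (K − N₀)/N₀ = (8630 − 1300)/1300 = 5.6385.
N(t) = K/(1 + A·e^(−rt)) = 8630/(1 + 5.6385×e^(−0.34×6)).
e^(−2.04) = 0.13003; denominator = 1 + 5.6385×0.13003 = 1.7332.
N = 8630/1.7332 = 4979.34.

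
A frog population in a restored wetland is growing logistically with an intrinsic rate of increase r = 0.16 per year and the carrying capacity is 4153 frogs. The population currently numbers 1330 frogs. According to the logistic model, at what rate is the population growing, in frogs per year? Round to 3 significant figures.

145 frogs per year

dN/dt = rN(1 − N/K) = 0.16 × 1330 × (1 − 1330/4153).
1 − 1330/4153 = 0.67975; dN/dt = 0.16 × 1330 × 0.67975 = 144.65.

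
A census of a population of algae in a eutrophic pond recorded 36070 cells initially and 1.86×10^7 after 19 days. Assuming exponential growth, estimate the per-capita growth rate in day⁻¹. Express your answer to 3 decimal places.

From N(t) = N₀·e^(rt): e^(r·19) = 1.86×10^7/36070 = 515.66.
r·19 = ln(515.66) = 6.2455, so r = 6.2455/19 = 0.32871.

0.329 per day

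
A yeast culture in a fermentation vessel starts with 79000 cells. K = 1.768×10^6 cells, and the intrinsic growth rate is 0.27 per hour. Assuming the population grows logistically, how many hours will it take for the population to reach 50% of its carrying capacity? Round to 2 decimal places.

11.34 hours

A = (K − N₀)/N₀ = (1.768×10^6 − 79000)/79000 = 21.38.
Solve 1.768×10^6/(1 + 21.38·e^(−0.27t)) = 884000: 1 + 21.38·e^(−0.27t) = 2, so e^(−0.27t) = 0.0467732.
−0.27·t = ln(0.0467732) = -3.0624, so t = 3.0624/0.27 = 11.342.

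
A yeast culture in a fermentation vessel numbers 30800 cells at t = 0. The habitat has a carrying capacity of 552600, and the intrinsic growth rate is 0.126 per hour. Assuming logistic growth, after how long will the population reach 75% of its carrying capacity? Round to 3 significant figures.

31.2 hours

A = (K − N₀)/N₀ = (552600 − 30800)/30800 = 16.942.
Solve 552600/(1 + 16.942·e^(−0.126t)) = 414450: 1 + 16.942·e^(−0.126t) = 1.3333, so e^(−0.126t) = 0.0196755.
−0.126·t = ln(0.0196755) = -3.9284, so t = 3.9284/0.126 = 31.178.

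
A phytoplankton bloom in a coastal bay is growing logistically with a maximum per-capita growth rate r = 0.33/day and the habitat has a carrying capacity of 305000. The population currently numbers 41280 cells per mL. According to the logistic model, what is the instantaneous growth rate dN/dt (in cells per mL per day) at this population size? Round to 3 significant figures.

11800 cells per mL per day

dN/dt = rN(1 − N/K) = 0.33 × 41280 × (1 − 41280/305000).
1 − 41280/305000 = 0.86466; dN/dt = 0.33 × 41280 × 0.86466 = 11779.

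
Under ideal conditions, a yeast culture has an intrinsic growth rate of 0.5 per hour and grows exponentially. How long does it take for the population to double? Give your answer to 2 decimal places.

Doubling time t_d = ln(2)/r = 0.6931/0.5 = 1.3863.

1.39 hours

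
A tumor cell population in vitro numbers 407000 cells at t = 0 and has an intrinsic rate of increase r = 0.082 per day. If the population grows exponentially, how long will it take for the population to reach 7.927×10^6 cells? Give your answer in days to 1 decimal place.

Set N₀·e^(rt) = 7.927×10^6: e^(0.082·t) = 7.927×10^6/407000 = 19.477.
0.082·t = ln(19.477) = 2.9692, so t = 2.9692/0.082 = 36.21.

36.2 days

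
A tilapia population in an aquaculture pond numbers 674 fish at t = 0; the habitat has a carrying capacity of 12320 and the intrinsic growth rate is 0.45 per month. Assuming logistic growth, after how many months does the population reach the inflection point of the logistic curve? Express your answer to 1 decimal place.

6.3 months

Logistic growth is fastest at N = K/2 = 6160.
A = (K − N₀)/N₀ = 17.279. Set K/(1 + A·e^(−rt)) = K/2 → A·e^(−rt) = 1.
e^(−0.45t) = 1/17.279 = 0.0578739, so t = ln(17.279)/0.45 = 2.8495/0.45 = 6.3322.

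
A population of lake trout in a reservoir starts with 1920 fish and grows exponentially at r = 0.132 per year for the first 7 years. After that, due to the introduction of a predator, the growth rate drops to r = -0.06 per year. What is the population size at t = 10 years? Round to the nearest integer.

Phase 1: N(7) = 1920·e^(0.132×7) = 1920·e^0.924 = 4837.15.
Phase 2 runs for 10 − 7 = 3 years at r = -0.06.
N(10) = 4837.15·e^(-0.06×3) = 4837.15·e^-0.18 = 4040.33.

4040 fish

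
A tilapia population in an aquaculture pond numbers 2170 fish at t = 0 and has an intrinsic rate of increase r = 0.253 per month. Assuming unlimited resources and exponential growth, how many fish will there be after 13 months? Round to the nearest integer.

58191 fish

N(t) = N₀·e^(rt) = 2170 × e^(0.253×13) = 2170 × e^3.289.
e^3.289 ≈ 26.816, so N ≈ 2170 × 26.816 = 58190.8.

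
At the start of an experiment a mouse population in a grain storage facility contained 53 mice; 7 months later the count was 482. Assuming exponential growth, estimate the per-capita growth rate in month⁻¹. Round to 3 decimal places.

0.315 per month

From N(t) = N₀·e^(rt): e^(r·7) = 482/53 = 9.0943.
r·7 = ln(9.0943) = 2.2077, so r = 2.2077/7 = 0.31538.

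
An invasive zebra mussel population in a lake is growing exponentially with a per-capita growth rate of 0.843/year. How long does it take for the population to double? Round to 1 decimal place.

Doubling time t_d = ln(2)/r = 0.6931/0.843 = 0.82224.

0.8 years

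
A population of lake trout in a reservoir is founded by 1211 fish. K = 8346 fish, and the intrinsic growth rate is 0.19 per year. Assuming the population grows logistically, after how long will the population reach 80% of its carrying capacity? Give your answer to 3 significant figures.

A = (K − N₀)/N₀ = (8346 − 1211)/1211 = 5.8918.
Solve 8346/(1 + 5.8918·e^(−0.19t)) = 6676.8: 1 + 5.8918·e^(−0.19t) = 1.25, so e^(−0.19t) = 0.0424317.
−0.19·t = ln(0.0424317) = -3.1599, so t = 3.1599/0.19 = 16.631.

16.6 years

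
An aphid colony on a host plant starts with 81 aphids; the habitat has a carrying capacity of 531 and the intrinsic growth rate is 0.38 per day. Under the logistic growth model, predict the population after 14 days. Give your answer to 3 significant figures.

A = (K − N₀)/N₀ = (531 − 81)/81 = 5.5556.
N(t) = K/(1 + A·e^(−rt)) = 531/(1 + 5.5556×e^(−0.38×14)).
e^(−5.32) = 0.0048928; denominator = 1 + 5.5556×0.0048928 = 1.0272.
N = 531/1.0272 = 516.948.

517 aphids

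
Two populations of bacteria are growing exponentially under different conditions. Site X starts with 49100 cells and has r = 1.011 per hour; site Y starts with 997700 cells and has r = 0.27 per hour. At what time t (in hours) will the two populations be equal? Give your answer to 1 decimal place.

4.1 hours

Set 49100·e^(1.011t) = 997700·e^(0.27t).
e^((1.011 − 0.27)t) = 997700/49100 → e^(0.741·t) = 20.32.
0.741·t = ln(20.32) = 3.0116, so t = 3.0116/0.741 = 4.0642.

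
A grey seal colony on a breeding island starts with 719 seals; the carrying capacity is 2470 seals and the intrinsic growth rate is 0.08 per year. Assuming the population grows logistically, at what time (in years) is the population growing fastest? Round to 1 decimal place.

Logistic growth is fastest at N = K/2 = 1235.
A = (K − N₀)/N₀ = 2.4353. Set K/(1 + A·e^(−rt)) = K/2 → A·e^(−rt) = 1.
e^(−0.08t) = 1/2.4353 = 0.410623, so t = ln(2.4353)/0.08 = 0.89008/0.08 = 11.126.

11.1 years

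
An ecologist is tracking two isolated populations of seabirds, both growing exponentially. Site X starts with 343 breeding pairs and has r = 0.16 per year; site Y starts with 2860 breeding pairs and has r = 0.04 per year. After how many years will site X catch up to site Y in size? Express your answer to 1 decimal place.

Set 343·e^(0.16t) = 2860·e^(0.04t).
e^((0.16 − 0.04)t) = 2860/343 → e^(0.12·t) = 8.3382.
0.12·t = ln(8.3382) = 2.1208, so t = 2.1208/0.12 = 17.674.

17.7 years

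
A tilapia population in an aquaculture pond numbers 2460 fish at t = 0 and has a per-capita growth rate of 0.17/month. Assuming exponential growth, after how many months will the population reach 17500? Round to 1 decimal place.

Set N₀·e^(rt) = 17500: e^(0.17·t) = 17500/2460 = 7.1138.
0.17·t = ln(7.1138) = 1.962, so t = 1.962/0.17 = 11.541.

11.5 months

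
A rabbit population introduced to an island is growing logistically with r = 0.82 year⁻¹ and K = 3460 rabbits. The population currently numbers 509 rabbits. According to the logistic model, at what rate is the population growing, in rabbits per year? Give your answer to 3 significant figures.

356 rabbits per year

dN/dt = rN(1 − N/K) = 0.82 × 509 × (1 − 509/3460).
1 − 509/3460 = 0.85289; dN/dt = 0.82 × 509 × 0.85289 = 355.98.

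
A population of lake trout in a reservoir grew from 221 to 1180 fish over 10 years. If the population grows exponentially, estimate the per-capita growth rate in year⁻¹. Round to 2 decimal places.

From N(t) = N₀·e^(rt): e^(r·10) = 1180/221 = 5.3394.
r·10 = ln(5.3394) = 1.6751, so r = 1.6751/10 = 0.16751.

0.17 per year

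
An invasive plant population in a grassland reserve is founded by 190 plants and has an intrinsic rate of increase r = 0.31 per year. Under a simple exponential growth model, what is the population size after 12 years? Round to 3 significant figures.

N(t) = N₀·e^(rt) = 190 × e^(0.31×12) = 190 × e^3.72.
e^3.72 ≈ 41.264, so N ≈ 190 × 41.264 = 7840.23.

7840 plants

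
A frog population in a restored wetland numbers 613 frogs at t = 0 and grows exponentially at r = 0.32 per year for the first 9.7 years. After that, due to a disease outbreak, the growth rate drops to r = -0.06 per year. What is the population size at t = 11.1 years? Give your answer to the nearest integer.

Phase 1: N(9.7) = 613·e^(0.32×9.7) = 613·e^3.104 = 13661.9.
Phase 2 runs for 11.1 − 9.7 = 1.4 years at r = -0.06.
N(11.1) = 13661.9·e^(-0.06×1.4) = 13661.9·e^-0.084 = 12561.2.

12561 frogs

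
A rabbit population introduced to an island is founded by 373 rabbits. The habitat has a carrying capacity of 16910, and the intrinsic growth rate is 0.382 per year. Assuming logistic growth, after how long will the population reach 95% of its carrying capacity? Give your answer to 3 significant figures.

17.6 years

A = (K − N₀)/N₀ = (16910 − 373)/373 = 44.335.
Solve 16910/(1 + 44.335·e^(−0.382t)) = 16064.5: 1 + 44.335·e^(−0.382t) = 1.0526, so e^(−0.382t) = 0.00118713.
−0.382·t = ln(0.00118713) = -6.7362, so t = 6.7362/0.382 = 17.634.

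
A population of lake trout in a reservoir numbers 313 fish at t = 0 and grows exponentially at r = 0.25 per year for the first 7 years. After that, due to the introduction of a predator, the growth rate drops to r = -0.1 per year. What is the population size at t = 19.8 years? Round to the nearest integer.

501 fish

Phase 1: N(7) = 313·e^(0.25×7) = 313·e^1.75 = 1801.19.
Phase 2 runs for 19.8 − 7 = 12.8 years at r = -0.1.
N(19.8) = 1801.19·e^(-0.1×12.8) = 1801.19·e^-1.28 = 500.798.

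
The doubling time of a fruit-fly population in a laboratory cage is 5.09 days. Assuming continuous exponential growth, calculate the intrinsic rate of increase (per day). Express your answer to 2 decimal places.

0.14 per day

r = ln(2)/t_d = 0.6931/5.09 = 0.13618.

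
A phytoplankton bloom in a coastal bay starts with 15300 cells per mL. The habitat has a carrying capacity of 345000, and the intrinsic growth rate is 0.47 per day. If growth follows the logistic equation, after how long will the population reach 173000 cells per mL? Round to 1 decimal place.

6.5 days

A = (K − N₀)/N₀ = (345000 − 15300)/15300 = 21.549.
Solve 345000/(1 + 21.549·e^(−0.47t)) = 173000: 1 + 21.549·e^(−0.47t) = 1.9942, so e^(−0.47t) = 0.0461376.
−0.47·t = ln(0.0461376) = -3.0761, so t = 3.0761/0.47 = 6.545.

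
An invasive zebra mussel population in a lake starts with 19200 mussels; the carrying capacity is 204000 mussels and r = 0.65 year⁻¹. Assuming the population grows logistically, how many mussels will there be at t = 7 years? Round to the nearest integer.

A = (K − N₀)/N₀ = (204000 − 19200)/19200 = 9.625.
N(t) = K/(1 + A·e^(−rt)) = 204000/(1 + 9.625×e^(−0.65×7)).
e^(−4.55) = 0.010567; denominator = 1 + 9.625×0.010567 = 1.1017.
N = 204000/1.1017 = 185167.

185167 mussels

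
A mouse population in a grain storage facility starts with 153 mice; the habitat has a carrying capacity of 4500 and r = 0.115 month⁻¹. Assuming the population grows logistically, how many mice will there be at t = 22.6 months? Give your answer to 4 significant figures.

A = (K − N₀)/N₀ = (4500 − 153)/153 = 28.412.
N(t) = K/(1 + A·e^(−rt)) = 4500/(1 + 28.412×e^(−0.115×22.6)).
e^(−2.599) = 0.074348; denominator = 1 + 28.412×0.074348 = 3.1124.
N = 4500/3.1124 = 1445.85.

1446 mice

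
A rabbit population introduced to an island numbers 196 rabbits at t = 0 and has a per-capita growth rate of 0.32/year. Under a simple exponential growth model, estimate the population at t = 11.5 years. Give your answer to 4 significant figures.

7771 rabbits

N(t) = N₀·e^(rt) = 196 × e^(0.32×11.5) = 196 × e^3.68.
e^3.68 ≈ 39.646, so N ≈ 196 × 39.646 = 7770.69.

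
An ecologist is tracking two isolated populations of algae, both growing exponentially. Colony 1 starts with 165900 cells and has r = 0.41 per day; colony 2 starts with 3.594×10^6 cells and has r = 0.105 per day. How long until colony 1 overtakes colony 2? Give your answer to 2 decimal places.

10.08 days

Set 165900·e^(0.41t) = 3.594×10^6·e^(0.105t).
e^((0.41 − 0.105)t) = 3.594×10^6/165900 → e^(0.305·t) = 21.664.
0.305·t = ln(21.664) = 3.0756, so t = 3.0756/0.305 = 10.084.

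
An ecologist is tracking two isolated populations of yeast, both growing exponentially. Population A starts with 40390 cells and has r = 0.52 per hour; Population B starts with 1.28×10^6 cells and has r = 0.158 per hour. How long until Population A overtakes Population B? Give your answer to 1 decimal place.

9.5 hours

Set 40390·e^(0.52t) = 1.28×10^6·e^(0.158t).
e^((0.52 − 0.158)t) = 1.28×10^6/40390 → e^(0.362·t) = 31.691.
0.362·t = ln(31.691) = 3.456, so t = 3.456/0.362 = 9.5471.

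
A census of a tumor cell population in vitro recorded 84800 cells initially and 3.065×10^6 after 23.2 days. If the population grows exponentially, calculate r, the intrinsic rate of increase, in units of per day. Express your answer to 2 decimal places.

From N(t) = N₀·e^(rt): e^(r·23.2) = 3.065×10^6/84800 = 36.144.
r·23.2 = ln(36.144) = 3.5875, so r = 3.5875/23.2 = 0.15463.

0.15 per day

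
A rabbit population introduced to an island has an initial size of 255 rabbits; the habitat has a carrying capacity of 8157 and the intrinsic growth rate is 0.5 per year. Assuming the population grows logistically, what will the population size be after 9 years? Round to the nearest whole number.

6068 rabbits

A = (K − N₀)/N₀ = (8157 − 255)/255 = 30.988.
N(t) = K/(1 + A·e^(−rt)) = 8157/(1 + 30.988×e^(−0.5×9)).
e^(−4.5) = 0.011109; denominator = 1 + 30.988×0.011109 = 1.3442.
N = 8157/1.3442 = 6068.08.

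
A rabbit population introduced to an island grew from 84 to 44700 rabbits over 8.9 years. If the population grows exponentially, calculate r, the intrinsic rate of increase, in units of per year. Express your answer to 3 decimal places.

0.705 per year

From N(t) = N₀·e^(rt): e^(r·8.9) = 44700/84 = 532.14.
r·8.9 = ln(532.14) = 6.2769, so r = 6.2769/8.9 = 0.70527.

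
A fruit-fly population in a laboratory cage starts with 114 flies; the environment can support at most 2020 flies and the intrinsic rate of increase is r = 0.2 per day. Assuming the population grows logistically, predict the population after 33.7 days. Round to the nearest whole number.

1981 flies

A = (K − N₀)/N₀ = (2020 − 114)/114 = 16.719.
N(t) = K/(1 + A·e^(−rt)) = 2020/(1 + 16.719×e^(−0.2×33.7)).
e^(−6.74) = 0.0011826; denominator = 1 + 16.719×0.0011826 = 1.0198.
N = 2020/1.0198 = 1980.83.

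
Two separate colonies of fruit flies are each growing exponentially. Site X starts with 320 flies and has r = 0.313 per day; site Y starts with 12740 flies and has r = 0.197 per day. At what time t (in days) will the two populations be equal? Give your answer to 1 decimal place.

31.8 days

Set 320·e^(0.313t) = 12740·e^(0.197t).
e^((0.313 − 0.197)t) = 12740/320 → e^(0.116·t) = 39.812.
0.116·t = ln(39.812) = 3.6842, so t = 3.6842/0.116 = 31.76.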